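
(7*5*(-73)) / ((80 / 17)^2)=-147679 / 1280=-115.37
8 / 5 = 1.60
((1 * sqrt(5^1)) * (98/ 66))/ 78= 49 * sqrt(5)/ 2574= 0.04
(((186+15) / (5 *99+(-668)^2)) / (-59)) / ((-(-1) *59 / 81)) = -16281 / 1555028839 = -0.00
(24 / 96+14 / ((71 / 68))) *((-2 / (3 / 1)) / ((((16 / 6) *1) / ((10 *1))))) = -19395 / 568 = -34.15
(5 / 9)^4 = 625 / 6561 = 0.10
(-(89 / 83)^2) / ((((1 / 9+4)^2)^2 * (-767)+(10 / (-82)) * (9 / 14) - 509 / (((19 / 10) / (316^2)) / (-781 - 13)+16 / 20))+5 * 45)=153830153587607154 / 29367328891782427483487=0.00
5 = 5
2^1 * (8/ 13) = 16/ 13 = 1.23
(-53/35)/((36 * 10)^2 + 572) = -53/4556020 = -0.00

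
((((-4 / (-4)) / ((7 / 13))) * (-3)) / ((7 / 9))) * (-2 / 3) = 234 / 49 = 4.78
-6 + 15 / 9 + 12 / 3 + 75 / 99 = 14 / 33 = 0.42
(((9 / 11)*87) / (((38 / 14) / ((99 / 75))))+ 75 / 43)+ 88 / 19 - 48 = -143126 / 20425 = -7.01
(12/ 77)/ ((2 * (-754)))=-3/ 29029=-0.00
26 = 26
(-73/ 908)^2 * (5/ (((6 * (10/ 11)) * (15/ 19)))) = 1113761/ 148403520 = 0.01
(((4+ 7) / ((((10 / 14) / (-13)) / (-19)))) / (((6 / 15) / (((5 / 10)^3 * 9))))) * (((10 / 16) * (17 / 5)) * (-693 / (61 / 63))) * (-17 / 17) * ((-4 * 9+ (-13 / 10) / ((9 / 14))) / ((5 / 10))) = -1237315860.88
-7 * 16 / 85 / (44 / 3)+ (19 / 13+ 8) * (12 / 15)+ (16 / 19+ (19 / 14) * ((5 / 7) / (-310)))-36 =-38843468067 / 1403221820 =-27.68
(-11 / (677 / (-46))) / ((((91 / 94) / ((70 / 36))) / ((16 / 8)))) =237820 / 79209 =3.00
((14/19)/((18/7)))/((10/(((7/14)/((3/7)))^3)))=16807/369360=0.05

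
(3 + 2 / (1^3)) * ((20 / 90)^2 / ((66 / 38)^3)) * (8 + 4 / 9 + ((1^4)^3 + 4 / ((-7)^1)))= 76683620 / 183386511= 0.42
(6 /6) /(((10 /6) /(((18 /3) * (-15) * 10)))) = -540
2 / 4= 1 / 2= 0.50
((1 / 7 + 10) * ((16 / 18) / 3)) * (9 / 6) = 284 / 63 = 4.51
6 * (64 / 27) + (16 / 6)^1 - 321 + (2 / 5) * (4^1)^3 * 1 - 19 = -13388 / 45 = -297.51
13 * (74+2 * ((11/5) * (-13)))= 1092/5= 218.40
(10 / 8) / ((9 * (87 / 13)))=65 / 3132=0.02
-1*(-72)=72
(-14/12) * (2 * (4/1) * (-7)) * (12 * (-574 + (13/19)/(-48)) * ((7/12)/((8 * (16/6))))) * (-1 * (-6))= -179560843/2432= -73832.58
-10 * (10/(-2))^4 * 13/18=-40625/9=-4513.89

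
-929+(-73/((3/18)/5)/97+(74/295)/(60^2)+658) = -15121283411/51507000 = -293.58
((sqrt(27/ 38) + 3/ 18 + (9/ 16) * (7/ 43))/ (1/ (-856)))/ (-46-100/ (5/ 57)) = 0.79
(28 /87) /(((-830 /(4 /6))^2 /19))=532 /134852175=0.00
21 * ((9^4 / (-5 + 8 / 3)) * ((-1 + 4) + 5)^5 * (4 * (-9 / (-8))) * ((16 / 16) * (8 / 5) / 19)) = -69657034752 / 95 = -733231944.76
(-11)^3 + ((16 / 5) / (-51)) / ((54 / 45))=-203651 / 153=-1331.05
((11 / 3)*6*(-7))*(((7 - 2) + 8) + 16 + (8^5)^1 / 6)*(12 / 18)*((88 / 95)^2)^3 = -2355953511733133312 / 6615827015625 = -356108.69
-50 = -50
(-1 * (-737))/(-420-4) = -737/424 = -1.74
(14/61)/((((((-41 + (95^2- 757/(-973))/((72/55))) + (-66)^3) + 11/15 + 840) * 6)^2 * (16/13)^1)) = 1491098175/22536552395027362632434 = 0.00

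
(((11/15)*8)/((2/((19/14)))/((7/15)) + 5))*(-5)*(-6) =3344/155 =21.57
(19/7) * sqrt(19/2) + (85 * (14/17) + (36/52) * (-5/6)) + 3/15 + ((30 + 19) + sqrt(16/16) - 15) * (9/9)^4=19 * sqrt(38)/14 + 13601/130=112.99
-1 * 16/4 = -4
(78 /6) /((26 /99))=99 /2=49.50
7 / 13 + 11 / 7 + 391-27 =33316 / 91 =366.11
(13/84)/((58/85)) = 1105/4872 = 0.23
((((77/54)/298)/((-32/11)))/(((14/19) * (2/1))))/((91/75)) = -57475/62479872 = -0.00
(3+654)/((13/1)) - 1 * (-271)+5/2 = 8425/26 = 324.04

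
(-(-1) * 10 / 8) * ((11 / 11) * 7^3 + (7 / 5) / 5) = 4291 / 10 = 429.10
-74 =-74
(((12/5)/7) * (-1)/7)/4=-3/245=-0.01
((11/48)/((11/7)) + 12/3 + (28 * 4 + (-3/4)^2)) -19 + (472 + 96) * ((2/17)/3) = 48953/408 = 119.98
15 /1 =15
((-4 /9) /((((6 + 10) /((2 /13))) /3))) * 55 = -55 /78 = -0.71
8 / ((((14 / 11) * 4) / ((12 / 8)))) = 33 / 14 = 2.36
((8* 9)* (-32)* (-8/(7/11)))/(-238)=-101376/833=-121.70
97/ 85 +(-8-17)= -2028/ 85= -23.86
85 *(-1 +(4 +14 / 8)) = 403.75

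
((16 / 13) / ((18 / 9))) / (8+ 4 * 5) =2 / 91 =0.02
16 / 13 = 1.23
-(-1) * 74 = 74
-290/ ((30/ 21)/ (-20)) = 4060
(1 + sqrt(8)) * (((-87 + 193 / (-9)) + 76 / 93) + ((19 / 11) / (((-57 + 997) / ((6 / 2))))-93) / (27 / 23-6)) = -9431328983 * sqrt(2) / 53369910-9431328983 / 106739820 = -338.27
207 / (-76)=-2.72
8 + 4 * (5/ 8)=21/ 2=10.50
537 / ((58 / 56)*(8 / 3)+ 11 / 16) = 180432 / 1159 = 155.68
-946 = -946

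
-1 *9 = -9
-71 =-71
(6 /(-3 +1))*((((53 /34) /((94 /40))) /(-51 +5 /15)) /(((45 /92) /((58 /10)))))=35351 /75905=0.47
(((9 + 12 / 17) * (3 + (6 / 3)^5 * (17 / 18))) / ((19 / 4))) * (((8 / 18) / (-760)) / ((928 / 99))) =-36179 / 8542704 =-0.00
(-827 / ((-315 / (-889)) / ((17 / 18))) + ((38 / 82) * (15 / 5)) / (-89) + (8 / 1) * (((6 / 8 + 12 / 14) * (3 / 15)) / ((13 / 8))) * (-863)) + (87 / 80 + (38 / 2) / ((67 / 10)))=-3566.03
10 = 10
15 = 15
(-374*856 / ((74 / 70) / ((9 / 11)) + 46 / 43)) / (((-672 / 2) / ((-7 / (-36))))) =30113545 / 383892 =78.44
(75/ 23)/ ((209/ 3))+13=62716/ 4807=13.05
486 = 486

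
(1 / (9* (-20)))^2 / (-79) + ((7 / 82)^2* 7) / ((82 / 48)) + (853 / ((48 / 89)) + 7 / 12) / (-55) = -13941214134439 / 485128026900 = -28.74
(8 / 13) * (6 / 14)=24 / 91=0.26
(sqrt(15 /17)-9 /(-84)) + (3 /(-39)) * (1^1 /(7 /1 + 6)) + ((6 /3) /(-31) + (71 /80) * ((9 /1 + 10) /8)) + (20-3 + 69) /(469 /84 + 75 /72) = sqrt(255) /17 + 18815529641 /1243948160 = 16.06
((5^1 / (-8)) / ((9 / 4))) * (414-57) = -595 / 6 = -99.17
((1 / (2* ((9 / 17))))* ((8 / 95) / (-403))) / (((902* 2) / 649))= -1003 / 14127165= -0.00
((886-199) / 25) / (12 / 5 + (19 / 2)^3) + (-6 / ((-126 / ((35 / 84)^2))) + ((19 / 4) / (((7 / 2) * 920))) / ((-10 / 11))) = 659607251 / 17085448800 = 0.04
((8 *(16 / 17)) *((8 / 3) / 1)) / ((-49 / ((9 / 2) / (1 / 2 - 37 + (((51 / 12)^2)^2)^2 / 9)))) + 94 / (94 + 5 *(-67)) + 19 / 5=4760364400598057 / 1396082307335345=3.41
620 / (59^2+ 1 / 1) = 310 / 1741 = 0.18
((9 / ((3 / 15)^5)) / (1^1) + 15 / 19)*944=504464160 / 19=26550745.26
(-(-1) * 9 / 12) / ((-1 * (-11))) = 3 / 44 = 0.07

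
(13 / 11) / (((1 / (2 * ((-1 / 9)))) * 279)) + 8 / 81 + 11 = 306533 / 27621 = 11.10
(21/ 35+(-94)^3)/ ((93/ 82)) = -340539194/ 465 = -732342.35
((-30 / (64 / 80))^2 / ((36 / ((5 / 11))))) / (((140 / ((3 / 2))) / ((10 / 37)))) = 0.05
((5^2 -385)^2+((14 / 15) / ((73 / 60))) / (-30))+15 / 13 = 1844872061 / 14235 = 129601.13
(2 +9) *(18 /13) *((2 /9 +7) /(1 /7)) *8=6160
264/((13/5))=1320/13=101.54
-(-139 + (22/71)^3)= 49738981/357911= 138.97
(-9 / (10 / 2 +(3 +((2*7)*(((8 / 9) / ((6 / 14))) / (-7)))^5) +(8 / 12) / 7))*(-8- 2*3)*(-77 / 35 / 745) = 69606547857 / 228250889387575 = 0.00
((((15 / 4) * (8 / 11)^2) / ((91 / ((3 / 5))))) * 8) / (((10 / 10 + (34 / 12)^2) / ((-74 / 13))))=-3068928 / 46521475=-0.07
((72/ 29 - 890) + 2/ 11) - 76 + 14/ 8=-1226983/ 1276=-961.59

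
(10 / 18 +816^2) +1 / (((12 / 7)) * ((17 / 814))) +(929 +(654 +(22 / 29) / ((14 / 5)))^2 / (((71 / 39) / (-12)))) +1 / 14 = -964618679874739 / 447653367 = -2154833.97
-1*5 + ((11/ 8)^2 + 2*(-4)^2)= 1849/ 64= 28.89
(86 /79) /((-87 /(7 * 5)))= -3010 /6873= -0.44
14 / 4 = 7 / 2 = 3.50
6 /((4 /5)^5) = 9375 /512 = 18.31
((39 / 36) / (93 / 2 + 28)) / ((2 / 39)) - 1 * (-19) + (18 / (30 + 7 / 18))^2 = 3501374733 / 178328564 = 19.63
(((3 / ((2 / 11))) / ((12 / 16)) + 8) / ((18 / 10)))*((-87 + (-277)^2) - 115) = 1275450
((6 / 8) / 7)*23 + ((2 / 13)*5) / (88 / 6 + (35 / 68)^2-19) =46739829 / 20543068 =2.28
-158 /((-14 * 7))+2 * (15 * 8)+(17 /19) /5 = 1125538 /4655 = 241.79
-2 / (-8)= 1 / 4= 0.25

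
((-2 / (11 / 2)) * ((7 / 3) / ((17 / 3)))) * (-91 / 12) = 637 / 561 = 1.14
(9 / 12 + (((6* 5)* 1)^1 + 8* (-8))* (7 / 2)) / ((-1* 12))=473 / 48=9.85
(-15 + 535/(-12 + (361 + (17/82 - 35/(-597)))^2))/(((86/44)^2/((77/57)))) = -58260989881585464820/10987047231622899187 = -5.30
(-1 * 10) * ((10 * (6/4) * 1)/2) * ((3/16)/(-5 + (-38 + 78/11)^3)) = 59895/125794096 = 0.00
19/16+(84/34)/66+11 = 36577/2992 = 12.22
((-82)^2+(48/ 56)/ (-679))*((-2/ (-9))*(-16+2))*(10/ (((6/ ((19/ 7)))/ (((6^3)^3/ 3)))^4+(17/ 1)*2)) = -363757798064586922750003642569326592/ 59121859386968579911831285935323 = -6152.68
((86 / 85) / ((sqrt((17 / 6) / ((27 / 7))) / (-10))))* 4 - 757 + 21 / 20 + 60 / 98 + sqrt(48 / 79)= -740231 / 980 - 6192* sqrt(238) / 2023 + 4* sqrt(237) / 79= -801.78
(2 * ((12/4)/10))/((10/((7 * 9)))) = 189/50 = 3.78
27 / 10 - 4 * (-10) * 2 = 827 / 10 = 82.70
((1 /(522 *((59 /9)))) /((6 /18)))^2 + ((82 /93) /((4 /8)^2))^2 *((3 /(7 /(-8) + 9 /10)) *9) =13434.01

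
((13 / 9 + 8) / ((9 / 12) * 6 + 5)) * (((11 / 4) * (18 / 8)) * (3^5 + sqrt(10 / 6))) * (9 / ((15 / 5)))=935 * sqrt(15) / 152 + 681615 / 152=4508.13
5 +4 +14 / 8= 43 / 4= 10.75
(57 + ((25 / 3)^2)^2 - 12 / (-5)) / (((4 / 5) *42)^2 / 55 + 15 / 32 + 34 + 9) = 17399201600 / 228079233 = 76.29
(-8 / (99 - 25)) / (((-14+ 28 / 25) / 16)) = 800 / 5957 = 0.13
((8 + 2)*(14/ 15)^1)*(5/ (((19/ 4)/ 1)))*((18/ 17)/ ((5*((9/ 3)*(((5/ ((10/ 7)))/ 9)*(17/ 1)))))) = 576/ 5491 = 0.10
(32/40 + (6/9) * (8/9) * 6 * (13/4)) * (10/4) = 278/9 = 30.89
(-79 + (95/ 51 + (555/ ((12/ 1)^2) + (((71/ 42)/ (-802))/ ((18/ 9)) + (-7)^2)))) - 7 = -71656703/ 2290512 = -31.28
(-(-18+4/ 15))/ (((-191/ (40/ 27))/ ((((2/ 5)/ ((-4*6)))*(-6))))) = -1064/ 77355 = -0.01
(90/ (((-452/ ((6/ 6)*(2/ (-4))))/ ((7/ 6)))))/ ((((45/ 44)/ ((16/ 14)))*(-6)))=-22/ 1017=-0.02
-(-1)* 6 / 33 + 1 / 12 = 35 / 132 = 0.27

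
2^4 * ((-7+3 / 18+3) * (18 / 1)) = -1104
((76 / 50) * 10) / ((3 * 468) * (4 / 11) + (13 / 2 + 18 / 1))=1672 / 58855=0.03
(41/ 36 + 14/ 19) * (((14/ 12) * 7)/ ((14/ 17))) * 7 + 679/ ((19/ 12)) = 4588675/ 8208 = 559.05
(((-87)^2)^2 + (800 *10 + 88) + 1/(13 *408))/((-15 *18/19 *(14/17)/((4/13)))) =-5774248030843/3832920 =-1506488.01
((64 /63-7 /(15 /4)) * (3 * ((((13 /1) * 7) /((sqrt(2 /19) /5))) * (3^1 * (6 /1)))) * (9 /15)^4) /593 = -846612 * sqrt(38) /370625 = -14.08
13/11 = 1.18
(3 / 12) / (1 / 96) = 24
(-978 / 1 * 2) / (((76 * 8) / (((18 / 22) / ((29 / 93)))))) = -409293 / 48488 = -8.44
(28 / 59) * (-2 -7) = -252 / 59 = -4.27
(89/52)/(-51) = -0.03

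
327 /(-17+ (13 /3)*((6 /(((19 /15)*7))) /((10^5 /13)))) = -434910000 /22609493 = -19.24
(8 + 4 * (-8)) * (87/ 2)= -1044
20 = 20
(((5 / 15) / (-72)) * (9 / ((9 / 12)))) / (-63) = 1 / 1134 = 0.00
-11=-11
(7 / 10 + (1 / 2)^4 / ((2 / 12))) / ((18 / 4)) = 43 / 180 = 0.24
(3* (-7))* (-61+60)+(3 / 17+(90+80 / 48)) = 5755 / 51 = 112.84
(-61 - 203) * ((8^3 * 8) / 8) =-135168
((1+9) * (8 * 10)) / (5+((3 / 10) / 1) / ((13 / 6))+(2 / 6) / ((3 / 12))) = 78000 / 631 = 123.61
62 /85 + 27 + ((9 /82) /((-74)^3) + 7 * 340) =6800418109011 /2824411280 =2407.73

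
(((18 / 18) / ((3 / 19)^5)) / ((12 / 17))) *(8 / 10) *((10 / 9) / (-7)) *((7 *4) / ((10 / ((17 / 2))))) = -1431185222 / 32805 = -43627.05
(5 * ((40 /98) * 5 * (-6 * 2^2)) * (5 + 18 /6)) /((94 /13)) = -624000 /2303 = -270.95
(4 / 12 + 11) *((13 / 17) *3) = 26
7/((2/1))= 7/2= 3.50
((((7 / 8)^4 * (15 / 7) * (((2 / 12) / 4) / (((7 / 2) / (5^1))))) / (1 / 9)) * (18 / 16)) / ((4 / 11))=1091475 / 524288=2.08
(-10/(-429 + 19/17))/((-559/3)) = -255/2033083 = -0.00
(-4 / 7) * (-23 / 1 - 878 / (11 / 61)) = 215244 / 77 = 2795.38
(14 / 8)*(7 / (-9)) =-49 / 36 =-1.36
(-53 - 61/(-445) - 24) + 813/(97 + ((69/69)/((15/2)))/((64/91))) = -1421994004/20759695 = -68.50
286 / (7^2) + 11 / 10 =3399 / 490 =6.94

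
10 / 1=10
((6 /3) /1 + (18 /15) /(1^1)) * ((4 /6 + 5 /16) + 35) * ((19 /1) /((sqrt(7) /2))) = 65626 * sqrt(7) /105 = 1653.62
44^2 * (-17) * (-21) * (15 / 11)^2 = 1285200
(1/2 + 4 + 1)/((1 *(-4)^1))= -11/8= -1.38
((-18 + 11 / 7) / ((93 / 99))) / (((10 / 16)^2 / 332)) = -16127232 / 1085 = -14863.81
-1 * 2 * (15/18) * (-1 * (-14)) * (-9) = 210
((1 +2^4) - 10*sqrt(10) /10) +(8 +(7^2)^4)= 5764826 - sqrt(10)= 5764822.84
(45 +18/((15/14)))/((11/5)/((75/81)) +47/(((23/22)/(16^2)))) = 177675/33094831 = 0.01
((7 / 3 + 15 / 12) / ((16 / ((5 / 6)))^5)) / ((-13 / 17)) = -2284375 / 1271981408256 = -0.00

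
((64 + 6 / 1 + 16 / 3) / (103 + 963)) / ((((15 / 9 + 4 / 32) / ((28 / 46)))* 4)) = 3164 / 527137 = 0.01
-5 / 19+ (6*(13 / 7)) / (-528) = -3327 / 11704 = -0.28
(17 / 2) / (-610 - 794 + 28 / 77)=-187 / 30880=-0.01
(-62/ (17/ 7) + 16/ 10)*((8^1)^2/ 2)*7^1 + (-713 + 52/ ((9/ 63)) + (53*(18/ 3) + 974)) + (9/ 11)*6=-4125481/ 935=-4412.28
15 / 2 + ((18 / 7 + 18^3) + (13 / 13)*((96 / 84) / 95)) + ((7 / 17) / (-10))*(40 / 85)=2245514171 / 384370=5842.06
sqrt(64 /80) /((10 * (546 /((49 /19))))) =7 * sqrt(5) /37050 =0.00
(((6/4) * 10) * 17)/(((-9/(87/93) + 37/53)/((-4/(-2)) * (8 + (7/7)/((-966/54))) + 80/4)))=-1132300215/1103977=-1025.66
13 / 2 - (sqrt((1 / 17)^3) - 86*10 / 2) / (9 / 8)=6997 / 18 - 8*sqrt(17) / 2601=388.71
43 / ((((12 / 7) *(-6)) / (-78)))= 3913 / 12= 326.08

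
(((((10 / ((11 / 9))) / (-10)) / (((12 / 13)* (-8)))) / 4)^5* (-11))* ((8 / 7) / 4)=-90224199 / 1760713253060608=-0.00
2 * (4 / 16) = 1 / 2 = 0.50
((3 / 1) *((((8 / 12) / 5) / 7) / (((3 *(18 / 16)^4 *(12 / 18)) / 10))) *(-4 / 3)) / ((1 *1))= -32768 / 137781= -0.24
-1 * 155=-155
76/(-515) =-76/515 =-0.15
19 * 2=38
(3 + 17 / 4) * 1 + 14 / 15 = 491 / 60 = 8.18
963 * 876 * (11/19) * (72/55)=60738336/95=639350.91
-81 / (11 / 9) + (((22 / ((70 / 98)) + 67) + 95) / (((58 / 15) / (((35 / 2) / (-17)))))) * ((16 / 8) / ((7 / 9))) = -1075167 / 5423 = -198.26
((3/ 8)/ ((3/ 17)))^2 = 289/ 64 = 4.52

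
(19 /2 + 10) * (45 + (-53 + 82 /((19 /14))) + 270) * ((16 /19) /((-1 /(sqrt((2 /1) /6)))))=-637104 * sqrt(3) /361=-3056.78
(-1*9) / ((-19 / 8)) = 72 / 19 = 3.79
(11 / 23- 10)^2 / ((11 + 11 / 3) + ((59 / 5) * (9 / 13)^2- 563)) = -121581135 / 727738952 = -0.17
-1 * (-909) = 909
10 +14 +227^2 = 51553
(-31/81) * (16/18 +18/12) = -1333/1458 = -0.91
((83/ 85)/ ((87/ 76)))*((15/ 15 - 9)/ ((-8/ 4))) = 25232/ 7395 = 3.41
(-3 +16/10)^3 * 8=-2744/125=-21.95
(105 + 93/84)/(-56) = -2971/1568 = -1.89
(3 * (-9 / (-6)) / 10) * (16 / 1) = 36 / 5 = 7.20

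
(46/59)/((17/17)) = 46/59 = 0.78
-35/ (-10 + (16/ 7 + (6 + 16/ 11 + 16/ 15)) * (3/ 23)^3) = 163950325/ 46730612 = 3.51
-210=-210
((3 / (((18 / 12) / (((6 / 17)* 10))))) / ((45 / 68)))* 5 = 160 / 3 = 53.33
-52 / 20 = -13 / 5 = -2.60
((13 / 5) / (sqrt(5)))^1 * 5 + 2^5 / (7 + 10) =32 / 17 + 13 * sqrt(5) / 5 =7.70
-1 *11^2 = -121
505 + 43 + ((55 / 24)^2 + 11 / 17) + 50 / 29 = 555.62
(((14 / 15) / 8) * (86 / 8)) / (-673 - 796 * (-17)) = 0.00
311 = 311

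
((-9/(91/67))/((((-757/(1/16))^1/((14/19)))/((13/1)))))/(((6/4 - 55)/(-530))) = 0.05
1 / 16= 0.06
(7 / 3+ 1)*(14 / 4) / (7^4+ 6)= 35 / 7221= 0.00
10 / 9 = 1.11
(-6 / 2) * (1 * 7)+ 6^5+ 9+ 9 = 7773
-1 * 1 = -1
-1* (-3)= 3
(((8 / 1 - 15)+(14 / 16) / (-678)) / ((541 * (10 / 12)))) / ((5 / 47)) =-71393 / 489064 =-0.15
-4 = -4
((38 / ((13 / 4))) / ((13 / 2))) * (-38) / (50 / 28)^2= -2264192 / 105625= -21.44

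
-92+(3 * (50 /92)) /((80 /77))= -90.43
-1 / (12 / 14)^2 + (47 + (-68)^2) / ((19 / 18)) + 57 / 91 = 275393795 / 62244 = 4424.42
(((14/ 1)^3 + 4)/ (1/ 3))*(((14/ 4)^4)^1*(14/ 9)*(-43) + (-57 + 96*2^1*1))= -163272649/ 2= -81636324.50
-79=-79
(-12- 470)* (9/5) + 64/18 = -38882/45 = -864.04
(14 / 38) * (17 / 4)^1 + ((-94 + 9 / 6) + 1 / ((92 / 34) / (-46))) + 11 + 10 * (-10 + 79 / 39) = -523673 / 2964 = -176.68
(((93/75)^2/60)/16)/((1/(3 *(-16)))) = -961/12500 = -0.08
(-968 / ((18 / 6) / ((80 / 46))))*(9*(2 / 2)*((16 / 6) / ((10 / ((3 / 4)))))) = -23232 / 23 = -1010.09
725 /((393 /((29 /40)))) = 4205 /3144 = 1.34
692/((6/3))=346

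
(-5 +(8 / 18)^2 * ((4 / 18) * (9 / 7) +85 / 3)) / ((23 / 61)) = 67771 / 39123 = 1.73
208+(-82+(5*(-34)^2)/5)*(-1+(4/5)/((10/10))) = -34/5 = -6.80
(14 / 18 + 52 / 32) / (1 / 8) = 173 / 9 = 19.22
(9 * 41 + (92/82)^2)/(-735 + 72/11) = -6846455/13469853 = -0.51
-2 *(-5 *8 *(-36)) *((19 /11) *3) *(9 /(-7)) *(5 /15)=492480 /77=6395.84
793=793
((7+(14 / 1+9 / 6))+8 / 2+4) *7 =427 / 2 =213.50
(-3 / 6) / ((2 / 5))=-5 / 4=-1.25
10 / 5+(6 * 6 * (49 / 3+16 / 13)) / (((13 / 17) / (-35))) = -4890562 / 169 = -28938.24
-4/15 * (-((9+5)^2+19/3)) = 2428/45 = 53.96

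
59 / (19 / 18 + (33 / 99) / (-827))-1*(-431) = 7647991 / 15707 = 486.92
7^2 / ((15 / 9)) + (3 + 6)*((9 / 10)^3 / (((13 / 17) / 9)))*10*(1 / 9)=115.20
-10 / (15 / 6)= -4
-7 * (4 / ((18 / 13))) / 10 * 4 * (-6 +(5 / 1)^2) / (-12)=1729 / 135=12.81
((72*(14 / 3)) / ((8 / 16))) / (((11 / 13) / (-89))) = -777504 / 11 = -70682.18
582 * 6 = 3492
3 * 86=258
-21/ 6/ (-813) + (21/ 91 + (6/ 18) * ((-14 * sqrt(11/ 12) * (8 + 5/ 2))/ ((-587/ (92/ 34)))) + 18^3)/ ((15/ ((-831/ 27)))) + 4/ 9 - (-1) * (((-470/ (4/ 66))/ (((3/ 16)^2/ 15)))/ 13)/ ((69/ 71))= -153631160987/ 560970 - 312179 * sqrt(33)/ 4041495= -273867.43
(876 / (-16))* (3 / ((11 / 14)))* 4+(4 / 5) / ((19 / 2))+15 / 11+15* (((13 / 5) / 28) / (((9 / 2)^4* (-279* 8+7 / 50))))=-1490212341420389 / 1785254212665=-834.73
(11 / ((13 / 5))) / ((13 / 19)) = 1045 / 169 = 6.18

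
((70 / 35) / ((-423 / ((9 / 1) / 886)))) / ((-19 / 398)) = 398 / 395599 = 0.00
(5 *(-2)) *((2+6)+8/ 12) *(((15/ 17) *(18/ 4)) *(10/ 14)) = -29250/ 119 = -245.80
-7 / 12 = -0.58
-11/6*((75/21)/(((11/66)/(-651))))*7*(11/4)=1969275/4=492318.75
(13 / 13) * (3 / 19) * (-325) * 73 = -71175 / 19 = -3746.05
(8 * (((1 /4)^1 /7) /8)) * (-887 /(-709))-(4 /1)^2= -15.96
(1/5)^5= 1/3125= 0.00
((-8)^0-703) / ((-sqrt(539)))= 30.24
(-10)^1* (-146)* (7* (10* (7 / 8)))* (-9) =-804825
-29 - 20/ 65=-381/ 13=-29.31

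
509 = 509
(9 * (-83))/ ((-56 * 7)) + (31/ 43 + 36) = 651089/ 16856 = 38.63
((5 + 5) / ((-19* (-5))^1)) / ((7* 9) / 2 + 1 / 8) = 16 / 4807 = 0.00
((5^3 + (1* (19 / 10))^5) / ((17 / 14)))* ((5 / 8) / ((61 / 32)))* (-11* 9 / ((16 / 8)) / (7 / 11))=-959351283 / 305000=-3145.41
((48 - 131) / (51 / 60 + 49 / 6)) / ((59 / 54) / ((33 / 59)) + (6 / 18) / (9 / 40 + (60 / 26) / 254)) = -45729577080 / 16778310533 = -2.73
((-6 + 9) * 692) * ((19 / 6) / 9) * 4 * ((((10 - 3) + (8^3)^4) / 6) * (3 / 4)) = 225880920054241 / 9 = 25097880006026.78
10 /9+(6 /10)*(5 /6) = 29 /18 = 1.61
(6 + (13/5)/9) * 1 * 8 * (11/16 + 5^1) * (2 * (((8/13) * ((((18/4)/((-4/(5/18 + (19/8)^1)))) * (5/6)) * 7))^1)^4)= 791261650482067625/104963309568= 7538459.43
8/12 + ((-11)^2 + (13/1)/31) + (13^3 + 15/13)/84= 148.25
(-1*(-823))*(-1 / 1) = -823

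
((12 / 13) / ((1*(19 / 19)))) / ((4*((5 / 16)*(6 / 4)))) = 32 / 65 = 0.49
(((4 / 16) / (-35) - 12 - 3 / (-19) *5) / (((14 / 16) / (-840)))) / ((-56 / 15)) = -2685510 / 931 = -2884.54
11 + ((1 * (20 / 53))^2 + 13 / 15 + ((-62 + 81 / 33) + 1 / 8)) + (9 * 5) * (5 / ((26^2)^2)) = -10041699919033 / 211801521360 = -47.41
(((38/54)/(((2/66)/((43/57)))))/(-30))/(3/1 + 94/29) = -13717/146610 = -0.09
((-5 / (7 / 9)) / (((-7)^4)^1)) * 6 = -270 / 16807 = -0.02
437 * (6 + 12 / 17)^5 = 8414061725088 / 1419857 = 5925992.35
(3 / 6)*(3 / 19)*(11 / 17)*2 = 33 / 323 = 0.10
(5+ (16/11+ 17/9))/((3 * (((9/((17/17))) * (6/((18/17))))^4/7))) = 5782/2009264697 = 0.00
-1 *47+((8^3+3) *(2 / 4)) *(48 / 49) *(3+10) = 158377 / 49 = 3232.18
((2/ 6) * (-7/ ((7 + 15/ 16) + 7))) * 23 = -3.59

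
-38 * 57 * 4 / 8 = -1083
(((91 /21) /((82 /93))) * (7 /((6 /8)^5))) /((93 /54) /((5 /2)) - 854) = -7221760 /42507693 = -0.17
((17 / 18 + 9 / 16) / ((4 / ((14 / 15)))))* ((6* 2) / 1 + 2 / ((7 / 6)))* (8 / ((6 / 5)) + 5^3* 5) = 82243 / 27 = 3046.04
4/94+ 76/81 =0.98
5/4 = 1.25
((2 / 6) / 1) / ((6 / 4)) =0.22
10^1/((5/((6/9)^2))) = 8/9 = 0.89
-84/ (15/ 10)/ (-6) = 28/ 3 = 9.33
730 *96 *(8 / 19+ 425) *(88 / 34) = 24924092160 / 323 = 77164372.01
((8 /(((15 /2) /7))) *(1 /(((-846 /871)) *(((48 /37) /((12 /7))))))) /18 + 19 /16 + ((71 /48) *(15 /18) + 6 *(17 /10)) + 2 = 25684993 /1827360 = 14.06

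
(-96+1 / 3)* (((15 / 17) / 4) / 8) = -1435 / 544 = -2.64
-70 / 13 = -5.38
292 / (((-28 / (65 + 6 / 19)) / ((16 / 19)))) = -1449488 / 2527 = -573.60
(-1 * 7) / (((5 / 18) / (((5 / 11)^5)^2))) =-246093750 / 25937424601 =-0.01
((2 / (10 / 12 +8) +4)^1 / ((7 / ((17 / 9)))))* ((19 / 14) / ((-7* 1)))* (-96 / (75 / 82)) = 13560832 / 584325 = 23.21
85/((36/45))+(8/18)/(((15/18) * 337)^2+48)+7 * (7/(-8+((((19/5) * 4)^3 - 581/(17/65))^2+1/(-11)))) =49927307823975496885003/469903918571315068724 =106.25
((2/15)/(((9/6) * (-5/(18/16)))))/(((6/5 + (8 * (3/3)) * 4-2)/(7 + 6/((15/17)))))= -23/2600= -0.01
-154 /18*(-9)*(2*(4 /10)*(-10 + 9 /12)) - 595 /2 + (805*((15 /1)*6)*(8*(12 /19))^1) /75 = 762573 /190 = 4013.54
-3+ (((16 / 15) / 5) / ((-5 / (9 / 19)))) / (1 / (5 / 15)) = -3.01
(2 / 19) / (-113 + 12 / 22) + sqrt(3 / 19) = -22 / 23503 + sqrt(57) / 19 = 0.40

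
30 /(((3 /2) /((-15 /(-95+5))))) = 10 /3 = 3.33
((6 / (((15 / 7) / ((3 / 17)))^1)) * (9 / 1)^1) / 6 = 63 / 85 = 0.74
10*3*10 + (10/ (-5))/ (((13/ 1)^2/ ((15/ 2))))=50685/ 169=299.91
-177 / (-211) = 177 / 211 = 0.84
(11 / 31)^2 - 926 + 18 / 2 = -881116 / 961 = -916.87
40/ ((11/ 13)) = 520/ 11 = 47.27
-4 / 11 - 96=-1060 / 11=-96.36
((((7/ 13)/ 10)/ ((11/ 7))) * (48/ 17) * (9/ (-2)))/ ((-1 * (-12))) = -441/ 12155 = -0.04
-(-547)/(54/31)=16957/54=314.02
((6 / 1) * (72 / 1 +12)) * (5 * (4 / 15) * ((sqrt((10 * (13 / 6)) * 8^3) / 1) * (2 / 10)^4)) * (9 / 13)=32256 * sqrt(390) / 8125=78.40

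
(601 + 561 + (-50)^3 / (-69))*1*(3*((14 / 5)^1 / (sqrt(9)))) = 2872492 / 345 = 8326.06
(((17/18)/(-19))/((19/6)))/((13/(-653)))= 0.79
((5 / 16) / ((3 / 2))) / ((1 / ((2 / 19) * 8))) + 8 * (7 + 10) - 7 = 7363 / 57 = 129.18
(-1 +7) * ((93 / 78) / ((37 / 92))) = 8556 / 481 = 17.79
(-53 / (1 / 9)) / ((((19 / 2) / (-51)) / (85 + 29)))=291924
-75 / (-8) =75 / 8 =9.38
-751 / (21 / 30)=-7510 / 7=-1072.86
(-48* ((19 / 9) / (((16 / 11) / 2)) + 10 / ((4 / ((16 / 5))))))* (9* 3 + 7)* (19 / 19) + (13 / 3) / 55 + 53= -975714 / 55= -17740.25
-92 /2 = -46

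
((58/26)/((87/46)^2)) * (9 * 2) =4232/377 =11.23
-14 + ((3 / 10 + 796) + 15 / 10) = 3919 / 5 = 783.80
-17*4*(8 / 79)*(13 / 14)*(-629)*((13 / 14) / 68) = 212602 / 3871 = 54.92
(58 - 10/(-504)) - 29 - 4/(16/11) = 1655/63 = 26.27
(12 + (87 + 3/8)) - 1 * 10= 89.38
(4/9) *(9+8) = 7.56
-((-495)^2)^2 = -60037250625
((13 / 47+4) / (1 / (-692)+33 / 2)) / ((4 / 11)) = 382503 / 536599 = 0.71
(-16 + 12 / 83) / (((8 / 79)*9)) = -25991 / 1494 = -17.40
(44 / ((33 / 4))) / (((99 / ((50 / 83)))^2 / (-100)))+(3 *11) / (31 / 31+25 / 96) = 5299317536 / 202557267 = 26.16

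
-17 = -17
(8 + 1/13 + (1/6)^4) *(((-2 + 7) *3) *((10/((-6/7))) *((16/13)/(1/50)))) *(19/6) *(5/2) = -56563653125/82134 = -688675.25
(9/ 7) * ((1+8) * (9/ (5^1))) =729/ 35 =20.83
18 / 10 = 9 / 5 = 1.80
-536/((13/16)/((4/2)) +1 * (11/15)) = -257280/547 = -470.35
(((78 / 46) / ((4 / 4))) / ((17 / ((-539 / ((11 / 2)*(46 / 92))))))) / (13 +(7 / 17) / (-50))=-127400 / 84663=-1.50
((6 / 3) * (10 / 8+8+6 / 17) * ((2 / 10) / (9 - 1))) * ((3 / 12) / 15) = 653 / 81600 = 0.01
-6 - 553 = -559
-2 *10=-20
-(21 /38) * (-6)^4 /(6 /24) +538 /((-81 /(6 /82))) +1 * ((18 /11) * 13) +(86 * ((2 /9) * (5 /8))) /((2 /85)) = -2162241311 /925452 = -2336.42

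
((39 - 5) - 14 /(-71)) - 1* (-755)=56033 /71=789.20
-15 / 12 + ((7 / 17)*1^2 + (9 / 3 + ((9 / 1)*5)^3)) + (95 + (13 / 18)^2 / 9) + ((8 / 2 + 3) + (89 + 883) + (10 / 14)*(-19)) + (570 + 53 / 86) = 692031010045 / 7460586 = 92758.26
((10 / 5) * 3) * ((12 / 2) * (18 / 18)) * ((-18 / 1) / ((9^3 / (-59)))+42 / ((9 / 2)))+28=3748 / 9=416.44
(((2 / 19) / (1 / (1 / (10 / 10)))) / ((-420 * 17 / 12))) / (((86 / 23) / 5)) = -23 / 97223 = -0.00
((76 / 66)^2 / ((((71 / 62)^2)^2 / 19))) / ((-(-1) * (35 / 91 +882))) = 5270246208448 / 317440660705839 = 0.02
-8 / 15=-0.53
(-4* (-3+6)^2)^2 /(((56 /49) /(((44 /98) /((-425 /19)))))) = -67716 /2975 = -22.76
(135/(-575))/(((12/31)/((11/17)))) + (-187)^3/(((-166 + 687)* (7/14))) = -25102.90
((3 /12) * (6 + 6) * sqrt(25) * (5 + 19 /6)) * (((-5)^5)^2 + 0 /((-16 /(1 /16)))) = 2392578125 /2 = 1196289062.50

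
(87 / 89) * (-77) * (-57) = 381843 / 89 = 4290.37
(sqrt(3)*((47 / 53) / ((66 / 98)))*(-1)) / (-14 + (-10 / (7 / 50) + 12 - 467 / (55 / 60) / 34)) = 274057*sqrt(3) / 18401388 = 0.03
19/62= 0.31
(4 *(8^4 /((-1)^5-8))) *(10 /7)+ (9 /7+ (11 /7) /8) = -187139 /72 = -2599.15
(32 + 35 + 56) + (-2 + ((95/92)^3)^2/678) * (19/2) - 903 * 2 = -1399400017115911853/822217381822464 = -1701.98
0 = 0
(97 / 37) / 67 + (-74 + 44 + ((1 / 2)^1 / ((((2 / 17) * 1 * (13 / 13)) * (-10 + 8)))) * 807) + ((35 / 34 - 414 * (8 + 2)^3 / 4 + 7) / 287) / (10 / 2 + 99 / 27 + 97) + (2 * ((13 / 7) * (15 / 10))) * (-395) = -121126629655991 / 30673023976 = -3948.96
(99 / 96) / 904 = 33 / 28928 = 0.00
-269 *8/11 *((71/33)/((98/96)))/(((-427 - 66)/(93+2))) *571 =132611232640/2922997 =45368.24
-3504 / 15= -1168 / 5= -233.60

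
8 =8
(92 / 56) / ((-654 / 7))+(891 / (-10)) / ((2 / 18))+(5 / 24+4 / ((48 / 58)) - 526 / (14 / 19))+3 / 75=-230531761 / 152600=-1510.69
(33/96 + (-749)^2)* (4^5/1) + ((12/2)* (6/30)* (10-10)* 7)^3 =574465376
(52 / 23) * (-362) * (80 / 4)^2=-7529600 / 23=-327373.91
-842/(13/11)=-9262/13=-712.46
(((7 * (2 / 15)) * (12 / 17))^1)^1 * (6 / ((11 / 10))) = 672 / 187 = 3.59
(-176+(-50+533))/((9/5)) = 1535/9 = 170.56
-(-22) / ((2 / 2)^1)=22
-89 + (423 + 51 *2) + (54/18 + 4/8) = 879/2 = 439.50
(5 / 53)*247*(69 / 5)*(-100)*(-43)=73284900 / 53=1382733.96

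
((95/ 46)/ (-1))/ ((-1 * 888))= 95/ 40848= 0.00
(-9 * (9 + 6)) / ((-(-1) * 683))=-135 / 683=-0.20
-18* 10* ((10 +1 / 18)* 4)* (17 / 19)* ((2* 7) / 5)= -344624 / 19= -18138.11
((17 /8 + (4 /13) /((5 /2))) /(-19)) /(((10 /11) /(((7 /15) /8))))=-90013 /11856000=-0.01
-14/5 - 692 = -3474/5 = -694.80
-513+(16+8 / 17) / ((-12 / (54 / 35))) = -8757 / 17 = -515.12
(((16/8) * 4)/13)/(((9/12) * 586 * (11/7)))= 112/125697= 0.00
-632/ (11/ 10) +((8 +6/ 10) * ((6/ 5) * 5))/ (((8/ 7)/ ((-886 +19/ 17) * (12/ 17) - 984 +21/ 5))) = -23211225803/ 317900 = -73014.24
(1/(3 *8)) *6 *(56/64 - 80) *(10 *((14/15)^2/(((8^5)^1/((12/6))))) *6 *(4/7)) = -1477/40960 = -0.04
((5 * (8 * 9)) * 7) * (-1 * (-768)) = 1935360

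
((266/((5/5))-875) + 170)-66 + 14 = -491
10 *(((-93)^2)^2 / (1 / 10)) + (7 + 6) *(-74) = 7480519138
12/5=2.40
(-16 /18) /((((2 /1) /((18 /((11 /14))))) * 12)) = -28 /33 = -0.85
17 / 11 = 1.55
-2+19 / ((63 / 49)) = 115 / 9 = 12.78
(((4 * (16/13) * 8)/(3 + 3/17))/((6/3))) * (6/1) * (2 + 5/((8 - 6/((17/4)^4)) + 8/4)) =348989056/3751533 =93.03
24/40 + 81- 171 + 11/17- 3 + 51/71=-549394/6035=-91.03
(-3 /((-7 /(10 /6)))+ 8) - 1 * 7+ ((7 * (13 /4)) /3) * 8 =1310 /21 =62.38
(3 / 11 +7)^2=52.89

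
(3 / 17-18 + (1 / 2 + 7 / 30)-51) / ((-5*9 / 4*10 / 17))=34726 / 3375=10.29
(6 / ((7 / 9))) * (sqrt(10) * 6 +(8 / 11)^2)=3456 / 847 +324 * sqrt(10) / 7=150.45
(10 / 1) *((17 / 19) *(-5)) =-44.74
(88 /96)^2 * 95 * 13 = 149435 /144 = 1037.74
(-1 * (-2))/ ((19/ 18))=36/ 19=1.89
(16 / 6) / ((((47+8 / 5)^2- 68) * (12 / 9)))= 50 / 57349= 0.00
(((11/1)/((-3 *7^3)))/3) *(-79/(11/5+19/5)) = 0.05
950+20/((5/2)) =958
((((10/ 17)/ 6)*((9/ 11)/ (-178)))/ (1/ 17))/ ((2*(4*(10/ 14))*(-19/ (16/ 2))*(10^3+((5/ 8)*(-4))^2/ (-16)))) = 224/ 396666325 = 0.00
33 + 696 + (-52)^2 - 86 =3347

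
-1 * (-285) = 285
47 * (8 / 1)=376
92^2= 8464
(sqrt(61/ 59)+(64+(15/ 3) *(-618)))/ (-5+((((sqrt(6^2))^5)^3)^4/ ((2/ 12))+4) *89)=-178/ 1535208473040474323488138218482096380250758470255+sqrt(3599)/ 1539814098459595746458602633137542669391510745665765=-0.00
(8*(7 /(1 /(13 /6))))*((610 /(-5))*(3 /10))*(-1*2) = 44408 /5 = 8881.60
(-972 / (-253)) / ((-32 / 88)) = -243 / 23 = -10.57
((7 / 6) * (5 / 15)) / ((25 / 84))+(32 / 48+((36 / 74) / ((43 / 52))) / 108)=78706 / 39775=1.98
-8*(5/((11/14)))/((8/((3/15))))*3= -42/11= -3.82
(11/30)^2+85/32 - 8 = -37507/7200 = -5.21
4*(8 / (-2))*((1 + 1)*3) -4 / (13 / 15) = -1308 / 13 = -100.62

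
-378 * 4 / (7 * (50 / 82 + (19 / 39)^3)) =-262664532 / 882097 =-297.77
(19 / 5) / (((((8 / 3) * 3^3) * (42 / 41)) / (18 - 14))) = 779 / 3780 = 0.21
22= 22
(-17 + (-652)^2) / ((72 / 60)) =2125435 / 6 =354239.17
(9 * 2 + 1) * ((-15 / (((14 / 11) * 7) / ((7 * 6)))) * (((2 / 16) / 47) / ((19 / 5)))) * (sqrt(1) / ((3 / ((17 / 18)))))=-4675 / 15792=-0.30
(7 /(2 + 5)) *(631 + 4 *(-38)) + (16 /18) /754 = 1625251 /3393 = 479.00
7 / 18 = 0.39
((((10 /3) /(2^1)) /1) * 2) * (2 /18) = 10 /27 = 0.37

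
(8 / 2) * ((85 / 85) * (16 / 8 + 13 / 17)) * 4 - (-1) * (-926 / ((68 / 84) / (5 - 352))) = 6748514 / 17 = 396971.41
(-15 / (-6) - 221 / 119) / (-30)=-3 / 140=-0.02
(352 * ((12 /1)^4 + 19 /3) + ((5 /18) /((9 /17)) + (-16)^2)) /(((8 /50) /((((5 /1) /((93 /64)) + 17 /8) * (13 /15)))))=318382458978545 /1446336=220130356.28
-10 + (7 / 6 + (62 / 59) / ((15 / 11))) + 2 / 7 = -32119 / 4130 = -7.78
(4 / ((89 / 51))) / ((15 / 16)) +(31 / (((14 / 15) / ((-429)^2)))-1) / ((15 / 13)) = 99015007703 / 18690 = 5297753.22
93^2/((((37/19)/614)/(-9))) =-908093106/37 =-24543056.92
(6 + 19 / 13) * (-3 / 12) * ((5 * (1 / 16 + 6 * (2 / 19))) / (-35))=0.18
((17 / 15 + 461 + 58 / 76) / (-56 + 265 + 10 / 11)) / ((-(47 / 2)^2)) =-5804722 / 1453665585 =-0.00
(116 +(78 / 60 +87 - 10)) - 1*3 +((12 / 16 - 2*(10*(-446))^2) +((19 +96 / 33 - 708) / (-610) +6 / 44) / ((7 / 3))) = -3737215716051 / 93940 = -39783007.41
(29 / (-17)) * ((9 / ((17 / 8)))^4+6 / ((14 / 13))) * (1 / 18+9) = -301542122699 / 59633994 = -5056.55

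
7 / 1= 7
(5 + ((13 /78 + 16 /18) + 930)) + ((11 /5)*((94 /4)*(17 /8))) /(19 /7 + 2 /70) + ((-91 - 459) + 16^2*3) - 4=5484025 /4608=1190.11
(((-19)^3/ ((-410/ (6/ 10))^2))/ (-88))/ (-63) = -0.00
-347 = -347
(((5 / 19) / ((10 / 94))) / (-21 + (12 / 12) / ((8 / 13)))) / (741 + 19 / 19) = -188 / 1092595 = -0.00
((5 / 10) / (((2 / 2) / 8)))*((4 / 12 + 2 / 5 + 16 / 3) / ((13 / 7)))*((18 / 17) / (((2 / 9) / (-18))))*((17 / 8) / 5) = -11907 / 25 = -476.28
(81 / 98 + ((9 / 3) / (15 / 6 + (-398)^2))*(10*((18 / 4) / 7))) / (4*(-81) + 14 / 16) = -14666076 / 5732731235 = -0.00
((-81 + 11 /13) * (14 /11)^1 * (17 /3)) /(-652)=0.89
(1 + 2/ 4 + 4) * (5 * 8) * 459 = 100980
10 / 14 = 5 / 7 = 0.71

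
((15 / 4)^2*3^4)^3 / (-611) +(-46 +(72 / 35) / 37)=-7839360360136063 / 3240939520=-2418854.26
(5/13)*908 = 4540/13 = 349.23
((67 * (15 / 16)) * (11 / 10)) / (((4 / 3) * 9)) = 737 / 128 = 5.76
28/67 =0.42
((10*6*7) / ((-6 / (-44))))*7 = 21560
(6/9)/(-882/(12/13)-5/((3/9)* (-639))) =-284/407033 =-0.00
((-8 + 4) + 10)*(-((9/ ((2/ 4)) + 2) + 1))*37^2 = -172494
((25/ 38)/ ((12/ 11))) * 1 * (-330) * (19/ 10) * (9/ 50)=-1089/ 16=-68.06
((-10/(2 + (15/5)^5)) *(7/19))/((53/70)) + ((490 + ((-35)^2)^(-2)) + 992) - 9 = 2225863557882/1511129375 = 1472.98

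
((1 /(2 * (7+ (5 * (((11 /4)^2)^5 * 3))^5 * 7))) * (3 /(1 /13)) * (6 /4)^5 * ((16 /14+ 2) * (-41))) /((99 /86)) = -147082250789818372617821137617813504 /436804026637041291764024364986238790509139593461134622397799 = -0.00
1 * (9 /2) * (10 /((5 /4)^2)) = 144 /5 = 28.80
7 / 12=0.58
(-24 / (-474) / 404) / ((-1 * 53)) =-1 / 422887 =-0.00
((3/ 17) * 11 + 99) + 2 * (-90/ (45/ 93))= -4608/ 17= -271.06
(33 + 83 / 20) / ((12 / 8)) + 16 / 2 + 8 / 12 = 1003 / 30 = 33.43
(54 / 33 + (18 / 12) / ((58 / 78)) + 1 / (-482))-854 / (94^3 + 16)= 116552680467 / 31927848700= 3.65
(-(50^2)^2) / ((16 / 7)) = -2734375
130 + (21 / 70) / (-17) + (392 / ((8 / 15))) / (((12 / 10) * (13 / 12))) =1536761 / 2210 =695.37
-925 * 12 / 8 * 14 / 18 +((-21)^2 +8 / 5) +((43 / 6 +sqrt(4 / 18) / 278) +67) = -2812 / 5 +sqrt(2) / 834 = -562.40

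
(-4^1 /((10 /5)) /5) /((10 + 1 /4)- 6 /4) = -0.05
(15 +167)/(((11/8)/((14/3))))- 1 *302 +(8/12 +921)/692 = 7239671/22836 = 317.03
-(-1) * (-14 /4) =-3.50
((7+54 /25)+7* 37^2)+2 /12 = 9592.33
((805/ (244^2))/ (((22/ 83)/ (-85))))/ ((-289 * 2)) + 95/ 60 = 212533633/ 133598784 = 1.59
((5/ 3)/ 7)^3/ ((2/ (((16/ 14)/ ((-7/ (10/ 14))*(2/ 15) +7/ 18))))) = -25000/ 2974839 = -0.01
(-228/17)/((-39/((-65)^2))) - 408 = 17764/17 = 1044.94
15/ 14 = 1.07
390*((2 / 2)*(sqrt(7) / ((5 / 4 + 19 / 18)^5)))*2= 31.68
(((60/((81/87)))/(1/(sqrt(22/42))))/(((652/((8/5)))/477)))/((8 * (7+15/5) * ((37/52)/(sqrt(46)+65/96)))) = 259753 * sqrt(231)/6079248+39962 * sqrt(10626)/633255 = 7.15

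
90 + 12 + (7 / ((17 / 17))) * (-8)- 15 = 31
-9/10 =-0.90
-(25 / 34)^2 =-625 / 1156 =-0.54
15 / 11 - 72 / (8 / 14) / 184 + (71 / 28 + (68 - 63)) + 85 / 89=1445307 / 157619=9.17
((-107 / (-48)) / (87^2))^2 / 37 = 11449 / 4883837545728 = 0.00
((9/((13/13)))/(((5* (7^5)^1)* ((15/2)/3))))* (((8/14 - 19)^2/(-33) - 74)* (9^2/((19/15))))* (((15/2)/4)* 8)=-596171826/172120487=-3.46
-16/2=-8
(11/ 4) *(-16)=-44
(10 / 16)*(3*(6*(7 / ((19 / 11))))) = 3465 / 76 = 45.59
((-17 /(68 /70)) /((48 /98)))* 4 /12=-1715 /144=-11.91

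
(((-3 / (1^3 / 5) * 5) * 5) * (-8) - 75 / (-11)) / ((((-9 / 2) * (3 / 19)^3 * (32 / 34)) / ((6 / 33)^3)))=-142838675 / 131769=-1084.01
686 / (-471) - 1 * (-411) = 192895 / 471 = 409.54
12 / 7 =1.71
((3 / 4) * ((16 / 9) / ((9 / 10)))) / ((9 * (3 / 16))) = 640 / 729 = 0.88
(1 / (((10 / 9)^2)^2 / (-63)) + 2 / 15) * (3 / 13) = -1236029 / 130000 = -9.51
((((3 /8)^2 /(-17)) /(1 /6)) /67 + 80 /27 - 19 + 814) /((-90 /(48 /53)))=-8.03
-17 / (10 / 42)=-357 / 5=-71.40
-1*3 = -3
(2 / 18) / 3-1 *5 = -134 / 27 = -4.96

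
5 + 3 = 8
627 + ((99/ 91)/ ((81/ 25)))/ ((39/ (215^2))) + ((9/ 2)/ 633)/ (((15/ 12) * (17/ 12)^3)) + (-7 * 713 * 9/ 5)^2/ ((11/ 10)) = 133620763649036523784/ 1821127773465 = 73372536.29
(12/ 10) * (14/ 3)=28/ 5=5.60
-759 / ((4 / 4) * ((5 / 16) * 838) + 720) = -6072 / 7855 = -0.77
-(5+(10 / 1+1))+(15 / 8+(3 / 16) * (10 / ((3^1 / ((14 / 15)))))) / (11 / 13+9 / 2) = -25921 / 1668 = -15.54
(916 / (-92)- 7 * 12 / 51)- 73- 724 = -316164 / 391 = -808.60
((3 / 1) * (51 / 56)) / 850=9 / 2800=0.00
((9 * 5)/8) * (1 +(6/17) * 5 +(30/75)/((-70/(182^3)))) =-131756697/680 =-193759.85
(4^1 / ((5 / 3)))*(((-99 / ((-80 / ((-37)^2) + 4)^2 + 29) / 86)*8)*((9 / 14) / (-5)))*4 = 17812026144 / 69788091625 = 0.26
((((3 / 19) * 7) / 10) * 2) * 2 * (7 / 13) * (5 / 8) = 147 / 988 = 0.15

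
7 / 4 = 1.75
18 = 18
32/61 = 0.52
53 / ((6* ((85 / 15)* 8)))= 53 / 272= 0.19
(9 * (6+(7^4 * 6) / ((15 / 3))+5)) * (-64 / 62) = -4164768 / 155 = -26869.47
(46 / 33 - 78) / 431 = -2528 / 14223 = -0.18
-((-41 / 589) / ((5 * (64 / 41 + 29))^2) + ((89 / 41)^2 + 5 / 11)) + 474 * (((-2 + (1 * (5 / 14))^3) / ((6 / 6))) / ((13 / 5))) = -56247095556631794921 / 155603452102198100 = -361.48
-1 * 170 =-170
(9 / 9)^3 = 1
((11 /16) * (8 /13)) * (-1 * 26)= -11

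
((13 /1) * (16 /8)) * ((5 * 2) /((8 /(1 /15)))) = 13 /6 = 2.17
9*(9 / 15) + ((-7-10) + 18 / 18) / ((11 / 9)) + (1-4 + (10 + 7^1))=347 / 55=6.31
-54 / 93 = -18 / 31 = -0.58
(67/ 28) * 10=335/ 14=23.93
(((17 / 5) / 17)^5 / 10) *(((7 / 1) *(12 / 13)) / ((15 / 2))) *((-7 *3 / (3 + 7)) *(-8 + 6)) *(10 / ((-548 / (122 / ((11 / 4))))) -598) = -530614728 / 7652734375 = -0.07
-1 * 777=-777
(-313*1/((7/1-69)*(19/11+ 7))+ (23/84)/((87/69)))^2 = 924122683969/1459882561536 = 0.63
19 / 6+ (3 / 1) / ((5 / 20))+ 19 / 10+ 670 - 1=10291 / 15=686.07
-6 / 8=-3 / 4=-0.75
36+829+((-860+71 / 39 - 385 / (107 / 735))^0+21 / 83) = 71899 / 83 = 866.25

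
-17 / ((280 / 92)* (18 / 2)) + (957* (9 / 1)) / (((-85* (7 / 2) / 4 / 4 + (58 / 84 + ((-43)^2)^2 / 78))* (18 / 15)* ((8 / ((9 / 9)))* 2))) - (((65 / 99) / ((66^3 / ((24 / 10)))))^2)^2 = -28753763477077770122363419029824087 / 47106731408925701327178612907557360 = -0.61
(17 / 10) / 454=17 / 4540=0.00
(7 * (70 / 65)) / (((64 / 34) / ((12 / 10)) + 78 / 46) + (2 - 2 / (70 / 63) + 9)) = 574770 / 950339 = 0.60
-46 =-46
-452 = -452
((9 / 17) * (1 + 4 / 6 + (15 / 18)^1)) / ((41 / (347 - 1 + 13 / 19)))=296415 / 26486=11.19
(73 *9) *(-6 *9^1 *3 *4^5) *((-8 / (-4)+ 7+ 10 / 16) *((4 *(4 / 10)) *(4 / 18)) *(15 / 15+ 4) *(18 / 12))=-2797369344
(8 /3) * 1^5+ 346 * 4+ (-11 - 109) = 3800 /3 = 1266.67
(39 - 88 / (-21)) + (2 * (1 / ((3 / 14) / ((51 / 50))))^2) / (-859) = 486350863 / 11274375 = 43.14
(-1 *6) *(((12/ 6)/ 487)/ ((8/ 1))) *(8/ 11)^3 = -768/ 648197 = -0.00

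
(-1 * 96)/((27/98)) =-3136/9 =-348.44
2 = 2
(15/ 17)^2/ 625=9/ 7225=0.00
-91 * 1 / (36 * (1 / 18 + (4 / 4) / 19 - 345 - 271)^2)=-295659 / 44367103225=-0.00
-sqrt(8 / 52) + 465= 465-sqrt(26) / 13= 464.61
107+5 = 112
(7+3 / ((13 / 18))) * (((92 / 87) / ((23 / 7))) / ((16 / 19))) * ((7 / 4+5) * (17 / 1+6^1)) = 137655 / 208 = 661.80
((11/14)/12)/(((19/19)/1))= 11/168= 0.07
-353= -353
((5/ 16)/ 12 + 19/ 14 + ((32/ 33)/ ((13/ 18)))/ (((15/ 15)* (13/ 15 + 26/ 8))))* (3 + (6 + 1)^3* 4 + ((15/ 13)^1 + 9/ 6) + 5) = 972355969477/ 411419008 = 2363.42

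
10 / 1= 10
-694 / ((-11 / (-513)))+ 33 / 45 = -5340209 / 165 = -32364.90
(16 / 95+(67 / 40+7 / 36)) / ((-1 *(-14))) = 13939 / 95760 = 0.15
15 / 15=1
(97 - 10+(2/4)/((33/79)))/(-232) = -5821/15312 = -0.38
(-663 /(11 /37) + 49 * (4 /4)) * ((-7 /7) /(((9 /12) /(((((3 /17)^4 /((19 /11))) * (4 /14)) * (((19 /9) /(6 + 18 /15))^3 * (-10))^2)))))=2900711289453125 /97849825905189456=0.03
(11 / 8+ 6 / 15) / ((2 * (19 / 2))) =71 / 760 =0.09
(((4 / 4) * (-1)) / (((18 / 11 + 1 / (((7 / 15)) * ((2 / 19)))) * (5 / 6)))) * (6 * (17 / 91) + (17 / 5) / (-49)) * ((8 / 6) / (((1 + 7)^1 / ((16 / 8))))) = -147356 / 7705425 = -0.02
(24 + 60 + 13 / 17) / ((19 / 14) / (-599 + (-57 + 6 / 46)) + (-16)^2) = 304324790 / 919091451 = 0.33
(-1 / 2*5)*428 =-1070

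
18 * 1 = 18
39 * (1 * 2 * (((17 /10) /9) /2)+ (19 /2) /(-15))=-52 /3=-17.33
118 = 118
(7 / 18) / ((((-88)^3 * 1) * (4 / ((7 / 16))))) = -49 / 785055744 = -0.00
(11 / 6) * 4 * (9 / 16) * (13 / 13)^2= 33 / 8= 4.12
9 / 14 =0.64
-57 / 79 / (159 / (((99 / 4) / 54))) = -209 / 100488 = -0.00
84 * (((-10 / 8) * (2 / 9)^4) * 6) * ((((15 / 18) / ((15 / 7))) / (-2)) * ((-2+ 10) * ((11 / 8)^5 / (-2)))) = -39457495 / 6718464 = -5.87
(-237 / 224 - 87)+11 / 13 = -253961 / 2912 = -87.21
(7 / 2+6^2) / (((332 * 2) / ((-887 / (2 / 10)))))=-350365 / 1328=-263.83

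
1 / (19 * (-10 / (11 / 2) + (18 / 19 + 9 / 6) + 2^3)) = 22 / 3607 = 0.01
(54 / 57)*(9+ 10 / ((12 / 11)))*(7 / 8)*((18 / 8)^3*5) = 8343405 / 9728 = 857.67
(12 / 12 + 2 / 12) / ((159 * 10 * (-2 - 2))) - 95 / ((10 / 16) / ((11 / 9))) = -7089287 / 38160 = -185.78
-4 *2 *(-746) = 5968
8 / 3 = 2.67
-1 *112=-112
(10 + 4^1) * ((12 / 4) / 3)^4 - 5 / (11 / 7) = 119 / 11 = 10.82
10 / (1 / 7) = 70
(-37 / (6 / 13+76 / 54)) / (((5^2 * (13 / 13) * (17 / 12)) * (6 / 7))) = -90909 / 139400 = -0.65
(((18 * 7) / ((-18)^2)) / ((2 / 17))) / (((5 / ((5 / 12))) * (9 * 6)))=119 / 23328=0.01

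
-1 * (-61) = 61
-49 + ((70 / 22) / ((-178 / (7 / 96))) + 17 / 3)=-2715175 / 62656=-43.33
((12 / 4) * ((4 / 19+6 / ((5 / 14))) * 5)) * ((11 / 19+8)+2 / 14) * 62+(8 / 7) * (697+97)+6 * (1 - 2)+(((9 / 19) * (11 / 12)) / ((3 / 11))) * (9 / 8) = 11230419077 / 80864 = 138880.33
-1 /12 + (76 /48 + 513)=514.50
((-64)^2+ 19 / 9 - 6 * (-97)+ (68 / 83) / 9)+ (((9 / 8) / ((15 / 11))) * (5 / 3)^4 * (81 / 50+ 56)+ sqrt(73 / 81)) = sqrt(73) / 9+ 180965093 / 35856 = 5047.95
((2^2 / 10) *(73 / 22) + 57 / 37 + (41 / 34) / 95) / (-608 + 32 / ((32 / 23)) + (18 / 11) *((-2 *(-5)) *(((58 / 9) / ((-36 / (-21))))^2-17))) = -306726183 / 67290105500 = -0.00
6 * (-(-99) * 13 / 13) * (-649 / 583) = -35046 / 53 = -661.25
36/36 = 1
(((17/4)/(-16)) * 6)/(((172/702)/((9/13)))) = -12393/2752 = -4.50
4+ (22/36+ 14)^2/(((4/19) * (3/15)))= 6576239/1296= 5074.26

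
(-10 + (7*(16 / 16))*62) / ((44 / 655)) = 69430 / 11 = 6311.82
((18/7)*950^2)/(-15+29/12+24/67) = -13060980000/68803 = -189831.55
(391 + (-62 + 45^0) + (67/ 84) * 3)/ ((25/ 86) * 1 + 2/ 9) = 3601809/ 5558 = 648.04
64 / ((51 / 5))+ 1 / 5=1651 / 255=6.47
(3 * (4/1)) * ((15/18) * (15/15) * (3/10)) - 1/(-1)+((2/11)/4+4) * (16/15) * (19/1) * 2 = 27716/165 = 167.98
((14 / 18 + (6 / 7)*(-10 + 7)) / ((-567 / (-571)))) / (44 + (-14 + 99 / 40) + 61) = -2580920 / 133560819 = -0.02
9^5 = 59049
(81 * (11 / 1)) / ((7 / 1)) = 891 / 7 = 127.29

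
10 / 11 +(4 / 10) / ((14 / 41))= 801 / 385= 2.08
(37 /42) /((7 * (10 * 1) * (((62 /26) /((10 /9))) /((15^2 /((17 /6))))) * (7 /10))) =120250 /180761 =0.67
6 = 6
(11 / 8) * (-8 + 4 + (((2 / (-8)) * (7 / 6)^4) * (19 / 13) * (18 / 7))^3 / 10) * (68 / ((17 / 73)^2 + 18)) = -2367790050423175279 / 100986249768468480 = -23.45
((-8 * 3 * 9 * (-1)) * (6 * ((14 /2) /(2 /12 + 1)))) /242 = 3888 /121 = 32.13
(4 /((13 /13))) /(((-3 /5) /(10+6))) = -320 /3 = -106.67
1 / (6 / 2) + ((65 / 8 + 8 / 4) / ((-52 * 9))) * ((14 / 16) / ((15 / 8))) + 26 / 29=220733 / 180960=1.22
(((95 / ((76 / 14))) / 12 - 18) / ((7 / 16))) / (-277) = 794 / 5817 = 0.14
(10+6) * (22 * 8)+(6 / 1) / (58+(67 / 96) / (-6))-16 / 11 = 93843216 / 33341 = 2814.65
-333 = -333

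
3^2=9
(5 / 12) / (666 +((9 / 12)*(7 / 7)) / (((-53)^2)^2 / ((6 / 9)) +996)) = 39455725 / 63066030846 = 0.00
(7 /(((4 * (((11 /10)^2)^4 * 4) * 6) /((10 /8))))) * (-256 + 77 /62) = -10.83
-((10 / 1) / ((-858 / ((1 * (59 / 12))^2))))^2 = -302934025 / 3816274176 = -0.08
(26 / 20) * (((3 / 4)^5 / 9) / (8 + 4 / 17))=5967 / 1433600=0.00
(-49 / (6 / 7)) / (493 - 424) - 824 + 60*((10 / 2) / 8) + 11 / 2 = -781.83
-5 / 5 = -1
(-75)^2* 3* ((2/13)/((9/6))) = 22500/13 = 1730.77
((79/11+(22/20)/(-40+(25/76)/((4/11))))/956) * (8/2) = 4676183/156228325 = 0.03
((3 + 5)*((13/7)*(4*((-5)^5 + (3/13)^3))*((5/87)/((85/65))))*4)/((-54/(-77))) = -24166904960/519129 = -46552.79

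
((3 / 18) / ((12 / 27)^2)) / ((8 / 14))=189 / 128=1.48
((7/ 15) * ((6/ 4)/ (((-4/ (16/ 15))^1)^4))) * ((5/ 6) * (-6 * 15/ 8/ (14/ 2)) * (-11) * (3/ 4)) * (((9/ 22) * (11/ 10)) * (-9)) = -99/ 625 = -0.16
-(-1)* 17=17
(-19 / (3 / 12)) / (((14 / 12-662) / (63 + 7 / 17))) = 7.29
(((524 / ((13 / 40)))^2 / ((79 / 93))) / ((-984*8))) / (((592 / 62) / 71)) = -58545609550 / 20253467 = -2890.65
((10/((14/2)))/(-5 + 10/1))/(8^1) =1/28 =0.04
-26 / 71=-0.37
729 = 729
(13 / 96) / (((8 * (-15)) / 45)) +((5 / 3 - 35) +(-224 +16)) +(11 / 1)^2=-92455 / 768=-120.38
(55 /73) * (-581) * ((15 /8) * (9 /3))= -1437975 /584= -2462.29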